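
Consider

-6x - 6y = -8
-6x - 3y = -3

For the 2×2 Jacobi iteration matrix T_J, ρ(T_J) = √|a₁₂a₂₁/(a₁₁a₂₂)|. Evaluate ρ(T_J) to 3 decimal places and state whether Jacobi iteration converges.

1.414

a₁₂a₂₁/(a₁₁a₂₂) = (-6)·(-6) / ((-6)·(-3)) = 2.000000
ρ = √|2.000000| = √2.000000 = 1.414
ρ > 1, so Jacobi diverges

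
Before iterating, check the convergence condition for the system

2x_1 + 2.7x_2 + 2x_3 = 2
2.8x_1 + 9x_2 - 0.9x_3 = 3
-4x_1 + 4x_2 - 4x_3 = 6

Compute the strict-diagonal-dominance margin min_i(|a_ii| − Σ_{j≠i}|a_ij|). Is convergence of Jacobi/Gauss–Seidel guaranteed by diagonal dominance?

row 1: |2| − (2.7+2) = -2.7
row 2: |9| − (2.8+0.9) = 5.3
row 3: |-4| − (4+4) = -4
minimum over rows = -4 → not strictly diagonally dominant

-4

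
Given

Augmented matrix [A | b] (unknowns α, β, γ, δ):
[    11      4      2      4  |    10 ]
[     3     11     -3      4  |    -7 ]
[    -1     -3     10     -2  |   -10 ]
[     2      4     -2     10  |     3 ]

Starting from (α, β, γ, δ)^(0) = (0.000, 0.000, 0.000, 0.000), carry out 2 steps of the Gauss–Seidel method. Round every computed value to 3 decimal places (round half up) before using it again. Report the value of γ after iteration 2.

Iteration 1:
  α = (10 - (4)·0.000 - (2)·0.000 - (4)·0.000) / (11) = 0.909
  β = (-7 - (3)·0.909 - (-3)·0.000 - (4)·0.000) / (11) = -0.884
  γ = (-10 - (-1)·0.909 - (-3)·-0.884 - (-2)·0.000) / (10) = -1.174
  δ = (3 - (2)·0.909 - (4)·-0.884 - (-2)·-1.174) / (10) = 0.237
Iteration 2:
  α = (10 - (4)·-0.884 - (2)·-1.174 - (4)·0.237) / (11) = 1.358
  β = (-7 - (3)·1.358 - (-3)·-1.174 - (4)·0.237) / (11) = -1.413
  γ = (-10 - (-1)·1.358 - (-3)·-1.413 - (-2)·0.237) / (10) = -1.241
  δ = (3 - (2)·1.358 - (4)·-1.413 - (-2)·-1.241) / (10) = 0.345

-1.241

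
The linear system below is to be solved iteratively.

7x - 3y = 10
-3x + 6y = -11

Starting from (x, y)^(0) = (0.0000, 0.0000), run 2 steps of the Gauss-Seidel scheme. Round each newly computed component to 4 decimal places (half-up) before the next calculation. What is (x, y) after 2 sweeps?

Iteration 1:
  x = (10 - (-3)·0.0000) / (7) = 1.4286
  y = (-11 - (-3)·1.4286) / (6) = -1.1190
Iteration 2:
  x = (10 - (-3)·-1.1190) / (7) = 0.9490
  y = (-11 - (-3)·0.9490) / (6) = -1.3588

(0.9490, -1.3588)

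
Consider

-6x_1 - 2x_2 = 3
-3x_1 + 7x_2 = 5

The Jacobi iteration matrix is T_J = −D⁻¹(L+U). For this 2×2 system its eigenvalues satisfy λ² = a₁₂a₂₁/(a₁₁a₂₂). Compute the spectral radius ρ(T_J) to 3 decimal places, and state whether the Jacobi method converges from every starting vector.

a₁₂a₂₁/(a₁₁a₂₂) = (-2)·(-3) / ((-6)·(7)) = -0.142857
ρ = √|-0.142857| = √0.142857 = 0.378
ρ < 1, so Jacobi converges

0.378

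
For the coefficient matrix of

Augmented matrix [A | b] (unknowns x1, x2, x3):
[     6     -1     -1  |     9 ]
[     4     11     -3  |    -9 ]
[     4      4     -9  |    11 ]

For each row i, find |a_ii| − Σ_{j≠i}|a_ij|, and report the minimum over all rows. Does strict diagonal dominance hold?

1

row 1: |6| − (1+1) = 4
row 2: |11| − (4+3) = 4
row 3: |-9| − (4+4) = 1
minimum over rows = 1 → strictly diagonally dominant (convergence guaranteed)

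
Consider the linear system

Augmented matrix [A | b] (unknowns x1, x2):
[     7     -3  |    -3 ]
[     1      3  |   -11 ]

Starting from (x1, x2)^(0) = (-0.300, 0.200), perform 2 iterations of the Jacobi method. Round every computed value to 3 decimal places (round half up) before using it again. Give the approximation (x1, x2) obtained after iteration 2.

(-1.957, -3.552)

Iteration 1:
  x1 = (-3 - (-3)·0.200) / (7) = -0.343
  x2 = (-11 - (1)·-0.300) / (3) = -3.567
Iteration 2:
  x1 = (-3 - (-3)·-3.567) / (7) = -1.957
  x2 = (-11 - (1)·-0.343) / (3) = -3.552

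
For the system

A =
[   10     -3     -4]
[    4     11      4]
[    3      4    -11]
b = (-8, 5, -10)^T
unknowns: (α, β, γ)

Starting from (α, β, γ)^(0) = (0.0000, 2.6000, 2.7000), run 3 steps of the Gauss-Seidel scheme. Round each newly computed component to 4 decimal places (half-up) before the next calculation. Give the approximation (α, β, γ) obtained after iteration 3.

(-0.3358, 0.2648, 0.9138)

Iteration 1:
  α = (-8 - (-3)·2.6000 - (-4)·2.7000) / (10) = 1.0600
  β = (5 - (4)·1.0600 - (4)·2.7000) / (11) = -0.9127
  γ = (-10 - (3)·1.0600 - (4)·-0.9127) / (-11) = 0.8663
Iteration 2:
  α = (-8 - (-3)·-0.9127 - (-4)·0.8663) / (10) = -0.7273
  β = (5 - (4)·-0.7273 - (4)·0.8663) / (11) = 0.4040
  γ = (-10 - (3)·-0.7273 - (4)·0.4040) / (-11) = 0.8576
Iteration 3:
  α = (-8 - (-3)·0.4040 - (-4)·0.8576) / (10) = -0.3358
  β = (5 - (4)·-0.3358 - (4)·0.8576) / (11) = 0.2648
  γ = (-10 - (3)·-0.3358 - (4)·0.2648) / (-11) = 0.9138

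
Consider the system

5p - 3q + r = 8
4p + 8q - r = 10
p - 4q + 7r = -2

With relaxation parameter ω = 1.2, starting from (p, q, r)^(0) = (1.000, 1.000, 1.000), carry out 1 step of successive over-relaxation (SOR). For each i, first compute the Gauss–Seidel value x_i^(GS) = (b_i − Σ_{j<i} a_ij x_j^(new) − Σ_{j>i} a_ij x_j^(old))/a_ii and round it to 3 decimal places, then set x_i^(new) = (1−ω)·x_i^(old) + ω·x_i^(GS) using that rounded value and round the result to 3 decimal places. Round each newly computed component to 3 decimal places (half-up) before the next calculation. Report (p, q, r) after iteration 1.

Iteration 1:
  p: GS value = (8 - (-3)·1.000 - (1)·1.000) / (5) = 2.000;  p ← (1−ω)·1.000 + ω·2.000 = 2.200
  q: GS value = (10 - (4)·2.200 - (-1)·1.000) / (8) = 0.275;  q ← (1−ω)·1.000 + ω·0.275 = 0.130
  r: GS value = (-2 - (1)·2.200 - (-4)·0.130) / (7) = -0.526;  r ← (1−ω)·1.000 + ω·-0.526 = -0.831

(2.200, 0.130, -0.831)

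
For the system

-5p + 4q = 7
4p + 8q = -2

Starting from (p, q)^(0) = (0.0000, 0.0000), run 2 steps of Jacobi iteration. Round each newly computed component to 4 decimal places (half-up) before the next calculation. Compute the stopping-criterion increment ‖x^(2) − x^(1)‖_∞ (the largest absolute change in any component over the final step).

0.7000

Iteration 1:
  p = (7 - (4)·0.0000) / (-5) = -1.4000
  q = (-2 - (4)·0.0000) / (8) = -0.2500
Iteration 2:
  p = (7 - (4)·-0.2500) / (-5) = -1.6000
  q = (-2 - (4)·-1.4000) / (8) = 0.4500
Change: (-0.2000, 0.7000) → max |·| = 0.7000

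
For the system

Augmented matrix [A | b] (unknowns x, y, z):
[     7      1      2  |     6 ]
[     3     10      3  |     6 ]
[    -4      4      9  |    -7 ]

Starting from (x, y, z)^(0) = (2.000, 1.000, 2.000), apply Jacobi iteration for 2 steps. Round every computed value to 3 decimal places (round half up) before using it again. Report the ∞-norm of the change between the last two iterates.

Iteration 1:
  x = (6 - (1)·1.000 - (2)·2.000) / (7) = 0.143
  y = (6 - (3)·2.000 - (3)·2.000) / (10) = -0.600
  z = (-7 - (-4)·2.000 - (4)·1.000) / (9) = -0.333
Iteration 2:
  x = (6 - (1)·-0.600 - (2)·-0.333) / (7) = 1.038
  y = (6 - (3)·0.143 - (3)·-0.333) / (10) = 0.657
  z = (-7 - (-4)·0.143 - (4)·-0.600) / (9) = -0.448
Change: (0.895, 1.257, -0.115) → max |·| = 1.257

1.257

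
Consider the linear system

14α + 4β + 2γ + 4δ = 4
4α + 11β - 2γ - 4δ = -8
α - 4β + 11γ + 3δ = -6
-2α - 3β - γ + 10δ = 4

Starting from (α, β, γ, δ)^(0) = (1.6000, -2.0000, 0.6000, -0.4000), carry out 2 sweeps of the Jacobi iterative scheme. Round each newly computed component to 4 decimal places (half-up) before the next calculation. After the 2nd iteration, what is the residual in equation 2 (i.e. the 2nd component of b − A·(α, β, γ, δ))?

0.0599

Iteration 1:
  α = (4 - (4)·-2.0000 - (2)·0.6000 - (4)·-0.4000) / (14) = 0.8857
  β = (-8 - (4)·1.6000 - (-2)·0.6000 - (-4)·-0.4000) / (11) = -1.3455
  γ = (-6 - (1)·1.6000 - (-4)·-2.0000 - (3)·-0.4000) / (11) = -1.3091
  δ = (4 - (-2)·1.6000 - (-3)·-2.0000 - (-1)·0.6000) / (10) = 0.1800
Iteration 2:
  α = (4 - (4)·-1.3455 - (2)·-1.3091 - (4)·0.1800) / (14) = 0.8057
  β = (-8 - (4)·0.8857 - (-2)·-1.3091 - (-4)·0.1800) / (11) = -1.2219
  γ = (-6 - (1)·0.8857 - (-4)·-1.3455 - (3)·0.1800) / (11) = -1.1643
  δ = (4 - (-2)·0.8857 - (-3)·-1.3455 - (-1)·-1.3091) / (10) = 0.0426
Residual b − A·x = (-0.2340, 0.0599, 0.9862, 0.3554)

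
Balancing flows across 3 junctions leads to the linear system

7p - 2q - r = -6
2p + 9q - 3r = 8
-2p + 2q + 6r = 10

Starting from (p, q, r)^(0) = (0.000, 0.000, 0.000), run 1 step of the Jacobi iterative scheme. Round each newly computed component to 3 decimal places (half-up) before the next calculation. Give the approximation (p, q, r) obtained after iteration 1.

(-0.857, 0.889, 1.667)

Iteration 1:
  p = (-6 - (-2)·0.000 - (-1)·0.000) / (7) = -0.857
  q = (8 - (2)·0.000 - (-3)·0.000) / (9) = 0.889
  r = (10 - (-2)·0.000 - (2)·0.000) / (6) = 1.667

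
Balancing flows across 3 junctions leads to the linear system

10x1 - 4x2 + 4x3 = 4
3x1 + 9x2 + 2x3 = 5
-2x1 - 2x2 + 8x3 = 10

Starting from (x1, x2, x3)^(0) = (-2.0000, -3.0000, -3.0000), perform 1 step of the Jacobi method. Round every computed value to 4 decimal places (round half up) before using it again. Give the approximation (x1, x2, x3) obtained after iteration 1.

Iteration 1:
  x1 = (4 - (-4)·-3.0000 - (4)·-3.0000) / (10) = 0.4000
  x2 = (5 - (3)·-2.0000 - (2)·-3.0000) / (9) = 1.8889
  x3 = (10 - (-2)·-2.0000 - (-2)·-3.0000) / (8) = 0.0000

(0.4000, 1.8889, 0.0000)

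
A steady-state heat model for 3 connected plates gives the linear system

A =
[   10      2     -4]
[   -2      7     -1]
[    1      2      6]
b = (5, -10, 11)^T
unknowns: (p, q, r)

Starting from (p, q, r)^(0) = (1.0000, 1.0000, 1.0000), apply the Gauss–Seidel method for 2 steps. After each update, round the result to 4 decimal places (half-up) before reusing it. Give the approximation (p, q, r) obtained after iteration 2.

Iteration 1:
  p = (5 - (2)·1.0000 - (-4)·1.0000) / (10) = 0.7000
  q = (-10 - (-2)·0.7000 - (-1)·1.0000) / (7) = -1.0857
  r = (11 - (1)·0.7000 - (2)·-1.0857) / (6) = 2.0786
Iteration 2:
  p = (5 - (2)·-1.0857 - (-4)·2.0786) / (10) = 1.5486
  q = (-10 - (-2)·1.5486 - (-1)·2.0786) / (7) = -0.6892
  r = (11 - (1)·1.5486 - (2)·-0.6892) / (6) = 1.8050

(1.5486, -0.6892, 1.8050)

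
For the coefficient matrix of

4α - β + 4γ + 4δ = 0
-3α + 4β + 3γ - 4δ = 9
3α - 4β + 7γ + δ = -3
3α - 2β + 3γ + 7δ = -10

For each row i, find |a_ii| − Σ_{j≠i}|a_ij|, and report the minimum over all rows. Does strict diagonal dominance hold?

row 1: |4| − (1+4+4) = -5
row 2: |4| − (3+3+4) = -6
row 3: |7| − (3+4+1) = -1
row 4: |7| − (3+2+3) = -1
minimum over rows = -6 → not strictly diagonally dominant

-6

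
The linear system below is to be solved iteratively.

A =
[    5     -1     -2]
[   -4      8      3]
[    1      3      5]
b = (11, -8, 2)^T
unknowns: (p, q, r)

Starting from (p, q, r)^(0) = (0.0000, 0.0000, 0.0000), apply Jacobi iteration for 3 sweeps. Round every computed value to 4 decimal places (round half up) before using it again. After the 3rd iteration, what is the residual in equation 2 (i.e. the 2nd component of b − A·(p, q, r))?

2.7020

Iteration 1:
  p = (11 - (-1)·0.0000 - (-2)·0.0000) / (5) = 2.2000
  q = (-8 - (-4)·0.0000 - (3)·0.0000) / (8) = -1.0000
  r = (2 - (1)·0.0000 - (3)·0.0000) / (5) = 0.4000
Iteration 2:
  p = (11 - (-1)·-1.0000 - (-2)·0.4000) / (5) = 2.1600
  q = (-8 - (-4)·2.2000 - (3)·0.4000) / (8) = -0.0500
  r = (2 - (1)·2.2000 - (3)·-1.0000) / (5) = 0.5600
Iteration 3:
  p = (11 - (-1)·-0.0500 - (-2)·0.5600) / (5) = 2.4140
  q = (-8 - (-4)·2.1600 - (3)·0.5600) / (8) = -0.1300
  r = (2 - (1)·2.1600 - (3)·-0.0500) / (5) = -0.0020
Residual b − A·x = (-1.2040, 2.7020, -0.0140)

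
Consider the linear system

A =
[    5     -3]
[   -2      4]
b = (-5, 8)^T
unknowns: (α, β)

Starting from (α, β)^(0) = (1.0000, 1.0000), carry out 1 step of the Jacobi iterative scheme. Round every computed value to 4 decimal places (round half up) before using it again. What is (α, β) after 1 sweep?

Iteration 1:
  α = (-5 - (-3)·1.0000) / (5) = -0.4000
  β = (8 - (-2)·1.0000) / (4) = 2.5000

(-0.4000, 2.5000)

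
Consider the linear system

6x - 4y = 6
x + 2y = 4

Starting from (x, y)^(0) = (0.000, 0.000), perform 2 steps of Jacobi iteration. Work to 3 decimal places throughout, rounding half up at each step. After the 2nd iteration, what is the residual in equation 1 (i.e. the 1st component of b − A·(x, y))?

-1.998

Iteration 1:
  x = (6 - (-4)·0.000) / (6) = 1.000
  y = (4 - (1)·0.000) / (2) = 2.000
Iteration 2:
  x = (6 - (-4)·2.000) / (6) = 2.333
  y = (4 - (1)·1.000) / (2) = 1.500
Residual b − A·x = (-1.998, -1.333)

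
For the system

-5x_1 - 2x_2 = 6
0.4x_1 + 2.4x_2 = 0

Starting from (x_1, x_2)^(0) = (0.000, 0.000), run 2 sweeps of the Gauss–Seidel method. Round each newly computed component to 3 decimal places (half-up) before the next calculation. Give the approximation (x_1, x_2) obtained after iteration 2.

(-1.280, 0.213)

Iteration 1:
  x_1 = (6 - (-2)·0.000) / (-5) = -1.200
  x_2 = (0 - (0.4)·-1.200) / (2.4) = 0.200
Iteration 2:
  x_1 = (6 - (-2)·0.200) / (-5) = -1.280
  x_2 = (0 - (0.4)·-1.280) / (2.4) = 0.213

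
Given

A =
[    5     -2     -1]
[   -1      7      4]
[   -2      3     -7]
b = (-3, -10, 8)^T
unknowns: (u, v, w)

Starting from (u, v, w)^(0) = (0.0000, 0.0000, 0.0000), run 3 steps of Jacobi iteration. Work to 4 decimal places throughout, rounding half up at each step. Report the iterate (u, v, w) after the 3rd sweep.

(-1.2612, -0.7236, -1.1119)

Iteration 1:
  u = (-3 - (-2)·0.0000 - (-1)·0.0000) / (5) = -0.6000
  v = (-10 - (-1)·0.0000 - (4)·0.0000) / (7) = -1.4286
  w = (8 - (-2)·0.0000 - (3)·0.0000) / (-7) = -1.1429
Iteration 2:
  u = (-3 - (-2)·-1.4286 - (-1)·-1.1429) / (5) = -1.4000
  v = (-10 - (-1)·-0.6000 - (4)·-1.1429) / (7) = -0.8612
  w = (8 - (-2)·-0.6000 - (3)·-1.4286) / (-7) = -1.5837
Iteration 3:
  u = (-3 - (-2)·-0.8612 - (-1)·-1.5837) / (5) = -1.2612
  v = (-10 - (-1)·-1.4000 - (4)·-1.5837) / (7) = -0.7236
  w = (8 - (-2)·-1.4000 - (3)·-0.8612) / (-7) = -1.1119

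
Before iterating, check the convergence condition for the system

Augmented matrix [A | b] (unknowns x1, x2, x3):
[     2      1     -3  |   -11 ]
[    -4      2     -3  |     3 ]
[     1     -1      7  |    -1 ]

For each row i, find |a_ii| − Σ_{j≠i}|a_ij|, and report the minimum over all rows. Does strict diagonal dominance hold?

row 1: |2| − (1+3) = -2
row 2: |2| − (4+3) = -5
row 3: |7| − (1+1) = 5
minimum over rows = -5 → not strictly diagonally dominant

-5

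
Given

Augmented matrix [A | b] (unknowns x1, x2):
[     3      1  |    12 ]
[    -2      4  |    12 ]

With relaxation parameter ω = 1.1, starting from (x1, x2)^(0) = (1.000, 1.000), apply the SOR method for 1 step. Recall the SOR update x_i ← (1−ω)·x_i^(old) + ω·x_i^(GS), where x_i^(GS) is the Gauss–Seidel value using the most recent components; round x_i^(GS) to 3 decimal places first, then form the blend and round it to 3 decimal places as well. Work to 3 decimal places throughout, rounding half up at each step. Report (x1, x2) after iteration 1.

(3.934, 5.364)

Iteration 1:
  x1: GS value = (12 - (1)·1.000) / (3) = 3.667;  x1 ← (1−ω)·1.000 + ω·3.667 = 3.934
  x2: GS value = (12 - (-2)·3.934) / (4) = 4.967;  x2 ← (1−ω)·1.000 + ω·4.967 = 5.364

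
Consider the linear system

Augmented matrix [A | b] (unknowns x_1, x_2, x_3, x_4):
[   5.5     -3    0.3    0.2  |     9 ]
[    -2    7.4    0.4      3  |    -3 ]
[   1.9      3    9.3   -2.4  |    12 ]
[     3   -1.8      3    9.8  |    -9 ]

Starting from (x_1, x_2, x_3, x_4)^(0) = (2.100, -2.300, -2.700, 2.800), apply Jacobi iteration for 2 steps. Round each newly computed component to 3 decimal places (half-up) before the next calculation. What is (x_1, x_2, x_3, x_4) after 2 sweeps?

Iteration 1:
  x_1 = (9 - (-3)·-2.300 - (0.3)·-2.700 - (0.2)·2.800) / (5.5) = 0.427
  x_2 = (-3 - (-2)·2.100 - (0.4)·-2.700 - (3)·2.800) / (7.4) = -0.827
  x_3 = (12 - (1.9)·2.100 - (3)·-2.300 - (-2.4)·2.800) / (9.3) = 2.326
  x_4 = (-9 - (3)·2.100 - (-1.8)·-2.300 - (3)·-2.700) / (9.8) = -1.157
Iteration 2:
  x_1 = (9 - (-3)·-0.827 - (0.3)·2.326 - (0.2)·-1.157) / (5.5) = 1.100
  x_2 = (-3 - (-2)·0.427 - (0.4)·2.326 - (3)·-1.157) / (7.4) = 0.053
  x_3 = (12 - (1.9)·0.427 - (3)·-0.827 - (-2.4)·-1.157) / (9.3) = 1.171
  x_4 = (-9 - (3)·0.427 - (-1.8)·-0.827 - (3)·2.326) / (9.8) = -1.913

(1.100, 0.053, 1.171, -1.913)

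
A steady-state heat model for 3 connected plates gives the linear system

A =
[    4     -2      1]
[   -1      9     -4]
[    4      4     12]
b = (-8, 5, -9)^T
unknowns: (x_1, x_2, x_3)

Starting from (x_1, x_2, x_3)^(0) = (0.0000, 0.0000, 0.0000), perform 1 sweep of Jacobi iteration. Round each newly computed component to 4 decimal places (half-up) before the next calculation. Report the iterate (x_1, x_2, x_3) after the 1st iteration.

(-2.0000, 0.5556, -0.7500)

Iteration 1:
  x_1 = (-8 - (-2)·0.0000 - (1)·0.0000) / (4) = -2.0000
  x_2 = (5 - (-1)·0.0000 - (-4)·0.0000) / (9) = 0.5556
  x_3 = (-9 - (4)·0.0000 - (4)·0.0000) / (12) = -0.7500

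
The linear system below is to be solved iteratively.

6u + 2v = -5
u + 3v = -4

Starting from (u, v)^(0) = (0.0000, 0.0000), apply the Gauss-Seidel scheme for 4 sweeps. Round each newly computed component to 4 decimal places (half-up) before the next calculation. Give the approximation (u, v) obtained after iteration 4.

(-0.4380, -1.1873)

Iteration 1:
  u = (-5 - (2)·0.0000) / (6) = -0.8333
  v = (-4 - (1)·-0.8333) / (3) = -1.0556
Iteration 2:
  u = (-5 - (2)·-1.0556) / (6) = -0.4815
  v = (-4 - (1)·-0.4815) / (3) = -1.1728
Iteration 3:
  u = (-5 - (2)·-1.1728) / (6) = -0.4424
  v = (-4 - (1)·-0.4424) / (3) = -1.1859
Iteration 4:
  u = (-5 - (2)·-1.1859) / (6) = -0.4380
  v = (-4 - (1)·-0.4380) / (3) = -1.1873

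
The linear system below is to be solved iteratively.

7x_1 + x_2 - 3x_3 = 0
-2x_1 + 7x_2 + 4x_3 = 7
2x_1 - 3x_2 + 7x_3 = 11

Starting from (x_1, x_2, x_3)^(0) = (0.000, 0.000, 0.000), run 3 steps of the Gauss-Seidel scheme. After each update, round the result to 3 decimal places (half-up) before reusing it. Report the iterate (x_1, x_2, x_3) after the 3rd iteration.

(0.589, 0.372, 1.563)

Iteration 1:
  x_1 = (0 - (1)·0.000 - (-3)·0.000) / (7) = 0.000
  x_2 = (7 - (-2)·0.000 - (4)·0.000) / (7) = 1.000
  x_3 = (11 - (2)·0.000 - (-3)·1.000) / (7) = 2.000
Iteration 2:
  x_1 = (0 - (1)·1.000 - (-3)·2.000) / (7) = 0.714
  x_2 = (7 - (-2)·0.714 - (4)·2.000) / (7) = 0.061
  x_3 = (11 - (2)·0.714 - (-3)·0.061) / (7) = 1.394
Iteration 3:
  x_1 = (0 - (1)·0.061 - (-3)·1.394) / (7) = 0.589
  x_2 = (7 - (-2)·0.589 - (4)·1.394) / (7) = 0.372
  x_3 = (11 - (2)·0.589 - (-3)·0.372) / (7) = 1.563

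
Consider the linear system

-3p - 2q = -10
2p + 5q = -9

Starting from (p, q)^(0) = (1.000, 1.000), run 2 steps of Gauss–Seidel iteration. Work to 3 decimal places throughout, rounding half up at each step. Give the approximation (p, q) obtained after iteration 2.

(5.245, -3.898)

Iteration 1:
  p = (-10 - (-2)·1.000) / (-3) = 2.667
  q = (-9 - (2)·2.667) / (5) = -2.867
Iteration 2:
  p = (-10 - (-2)·-2.867) / (-3) = 5.245
  q = (-9 - (2)·5.245) / (5) = -3.898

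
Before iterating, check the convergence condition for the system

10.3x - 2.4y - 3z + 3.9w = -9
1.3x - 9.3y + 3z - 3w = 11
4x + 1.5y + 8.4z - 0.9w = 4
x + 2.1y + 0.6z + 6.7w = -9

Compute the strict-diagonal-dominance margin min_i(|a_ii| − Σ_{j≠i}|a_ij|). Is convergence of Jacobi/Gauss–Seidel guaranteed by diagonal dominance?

row 1: |10.3| − (2.4+3+3.9) = 1
row 2: |-9.3| − (1.3+3+3) = 2
row 3: |8.4| − (4+1.5+0.9) = 2
row 4: |6.7| − (1+2.1+0.6) = 3
minimum over rows = 1 → strictly diagonally dominant (convergence guaranteed)

1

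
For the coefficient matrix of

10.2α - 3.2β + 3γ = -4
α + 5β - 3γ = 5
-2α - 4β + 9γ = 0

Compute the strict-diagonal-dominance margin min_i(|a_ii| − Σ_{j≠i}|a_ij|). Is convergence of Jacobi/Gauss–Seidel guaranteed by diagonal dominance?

row 1: |10.2| − (3.2+3) = 4
row 2: |5| − (1+3) = 1
row 3: |9| − (2+4) = 3
minimum over rows = 1 → strictly diagonally dominant (convergence guaranteed)

1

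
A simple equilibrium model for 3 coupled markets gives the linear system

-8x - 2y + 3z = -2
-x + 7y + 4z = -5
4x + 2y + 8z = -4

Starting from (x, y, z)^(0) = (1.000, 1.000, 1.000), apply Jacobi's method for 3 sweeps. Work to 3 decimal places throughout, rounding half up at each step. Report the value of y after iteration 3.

-0.475

Iteration 1:
  x = (-2 - (-2)·1.000 - (3)·1.000) / (-8) = 0.375
  y = (-5 - (-1)·1.000 - (4)·1.000) / (7) = -1.143
  z = (-4 - (4)·1.000 - (2)·1.000) / (8) = -1.250
Iteration 2:
  x = (-2 - (-2)·-1.143 - (3)·-1.250) / (-8) = 0.067
  y = (-5 - (-1)·0.375 - (4)·-1.250) / (7) = 0.054
  z = (-4 - (4)·0.375 - (2)·-1.143) / (8) = -0.402
Iteration 3:
  x = (-2 - (-2)·0.054 - (3)·-0.402) / (-8) = 0.086
  y = (-5 - (-1)·0.067 - (4)·-0.402) / (7) = -0.475
  z = (-4 - (4)·0.067 - (2)·0.054) / (8) = -0.547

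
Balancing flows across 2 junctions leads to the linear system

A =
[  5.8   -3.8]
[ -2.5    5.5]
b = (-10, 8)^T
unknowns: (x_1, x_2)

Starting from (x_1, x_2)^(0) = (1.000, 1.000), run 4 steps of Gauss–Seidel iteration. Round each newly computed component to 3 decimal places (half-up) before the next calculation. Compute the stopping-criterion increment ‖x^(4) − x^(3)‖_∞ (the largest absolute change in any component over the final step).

0.002

Iteration 1:
  x_1 = (-10 - (-3.8)·1.000) / (5.8) = -1.069
  x_2 = (8 - (-2.5)·-1.069) / (5.5) = 0.969
Iteration 2:
  x_1 = (-10 - (-3.8)·0.969) / (5.8) = -1.089
  x_2 = (8 - (-2.5)·-1.089) / (5.5) = 0.960
Iteration 3:
  x_1 = (-10 - (-3.8)·0.960) / (5.8) = -1.095
  x_2 = (8 - (-2.5)·-1.095) / (5.5) = 0.957
Iteration 4:
  x_1 = (-10 - (-3.8)·0.957) / (5.8) = -1.097
  x_2 = (8 - (-2.5)·-1.097) / (5.5) = 0.956
Change: (-0.002, -0.001) → max |·| = 0.002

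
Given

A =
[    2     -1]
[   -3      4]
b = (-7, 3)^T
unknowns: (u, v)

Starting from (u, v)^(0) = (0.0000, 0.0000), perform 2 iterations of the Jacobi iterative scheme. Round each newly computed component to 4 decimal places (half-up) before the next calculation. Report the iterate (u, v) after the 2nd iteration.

(-3.1250, -1.8750)

Iteration 1:
  u = (-7 - (-1)·0.0000) / (2) = -3.5000
  v = (3 - (-3)·0.0000) / (4) = 0.7500
Iteration 2:
  u = (-7 - (-1)·0.7500) / (2) = -3.1250
  v = (3 - (-3)·-3.5000) / (4) = -1.8750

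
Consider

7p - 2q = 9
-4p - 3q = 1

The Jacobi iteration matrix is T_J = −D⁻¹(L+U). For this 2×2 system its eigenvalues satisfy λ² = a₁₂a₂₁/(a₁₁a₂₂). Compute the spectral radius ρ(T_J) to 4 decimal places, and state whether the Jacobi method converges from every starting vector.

a₁₂a₂₁/(a₁₁a₂₂) = (-2)·(-4) / ((7)·(-3)) = -0.380952
ρ = √|-0.380952| = √0.380952 = 0.6172
ρ < 1, so Jacobi converges

0.6172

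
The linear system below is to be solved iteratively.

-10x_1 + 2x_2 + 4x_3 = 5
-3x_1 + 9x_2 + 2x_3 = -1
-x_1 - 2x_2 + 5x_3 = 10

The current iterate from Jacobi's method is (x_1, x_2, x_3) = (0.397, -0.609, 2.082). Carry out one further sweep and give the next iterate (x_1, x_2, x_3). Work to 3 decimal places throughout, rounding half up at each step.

(0.211, -0.441, 1.836)

One sweep:
  x_1 = (5 - (2)·-0.609 - (4)·2.082) / (-10) = 0.211
  x_2 = (-1 - (-3)·0.397 - (2)·2.082) / (9) = -0.441
  x_3 = (10 - (-1)·0.397 - (-2)·-0.609) / (5) = 1.836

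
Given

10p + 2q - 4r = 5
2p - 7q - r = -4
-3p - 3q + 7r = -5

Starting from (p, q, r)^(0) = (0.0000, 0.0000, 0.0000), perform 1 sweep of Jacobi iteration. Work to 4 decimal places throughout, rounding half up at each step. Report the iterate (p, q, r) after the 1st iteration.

Iteration 1:
  p = (5 - (2)·0.0000 - (-4)·0.0000) / (10) = 0.5000
  q = (-4 - (2)·0.0000 - (-1)·0.0000) / (-7) = 0.5714
  r = (-5 - (-3)·0.0000 - (-3)·0.0000) / (7) = -0.7143

(0.5000, 0.5714, -0.7143)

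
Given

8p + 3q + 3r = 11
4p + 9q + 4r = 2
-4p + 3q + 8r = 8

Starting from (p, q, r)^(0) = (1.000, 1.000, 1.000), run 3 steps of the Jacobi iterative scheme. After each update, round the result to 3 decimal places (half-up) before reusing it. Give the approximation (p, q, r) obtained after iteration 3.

(0.997, -1.007, 1.810)

Iteration 1:
  p = (11 - (3)·1.000 - (3)·1.000) / (8) = 0.625
  q = (2 - (4)·1.000 - (4)·1.000) / (9) = -0.667
  r = (8 - (-4)·1.000 - (3)·1.000) / (8) = 1.125
Iteration 2:
  p = (11 - (3)·-0.667 - (3)·1.125) / (8) = 1.203
  q = (2 - (4)·0.625 - (4)·1.125) / (9) = -0.556
  r = (8 - (-4)·0.625 - (3)·-0.667) / (8) = 1.563
Iteration 3:
  p = (11 - (3)·-0.556 - (3)·1.563) / (8) = 0.997
  q = (2 - (4)·1.203 - (4)·1.563) / (9) = -1.007
  r = (8 - (-4)·1.203 - (3)·-0.556) / (8) = 1.810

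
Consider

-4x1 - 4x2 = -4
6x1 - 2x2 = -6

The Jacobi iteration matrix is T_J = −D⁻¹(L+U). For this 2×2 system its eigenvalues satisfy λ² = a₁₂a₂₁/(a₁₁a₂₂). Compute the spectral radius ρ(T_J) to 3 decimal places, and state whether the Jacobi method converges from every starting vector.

1.732

a₁₂a₂₁/(a₁₁a₂₂) = (-4)·(6) / ((-4)·(-2)) = -3.000000
ρ = √|-3.000000| = √3.000000 = 1.732
ρ > 1, so Jacobi diverges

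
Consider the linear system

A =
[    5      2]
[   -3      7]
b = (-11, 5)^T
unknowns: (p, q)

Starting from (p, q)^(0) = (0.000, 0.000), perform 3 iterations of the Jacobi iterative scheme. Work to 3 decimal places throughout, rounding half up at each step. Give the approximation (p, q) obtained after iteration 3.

(-2.108, -0.351)

Iteration 1:
  p = (-11 - (2)·0.000) / (5) = -2.200
  q = (5 - (-3)·0.000) / (7) = 0.714
Iteration 2:
  p = (-11 - (2)·0.714) / (5) = -2.486
  q = (5 - (-3)·-2.200) / (7) = -0.229
Iteration 3:
  p = (-11 - (2)·-0.229) / (5) = -2.108
  q = (5 - (-3)·-2.486) / (7) = -0.351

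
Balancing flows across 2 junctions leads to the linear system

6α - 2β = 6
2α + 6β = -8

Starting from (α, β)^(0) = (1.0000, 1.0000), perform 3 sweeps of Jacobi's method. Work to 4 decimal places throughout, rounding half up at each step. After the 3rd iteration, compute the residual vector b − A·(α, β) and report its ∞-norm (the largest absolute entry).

0.5926

Iteration 1:
  α = (6 - (-2)·1.0000) / (6) = 1.3333
  β = (-8 - (2)·1.0000) / (6) = -1.6667
Iteration 2:
  α = (6 - (-2)·-1.6667) / (6) = 0.4444
  β = (-8 - (2)·1.3333) / (6) = -1.7778
Iteration 3:
  α = (6 - (-2)·-1.7778) / (6) = 0.4074
  β = (-8 - (2)·0.4444) / (6) = -1.4815
Residual b − A·x = (0.5926, 0.0742); ∞-norm = 0.5926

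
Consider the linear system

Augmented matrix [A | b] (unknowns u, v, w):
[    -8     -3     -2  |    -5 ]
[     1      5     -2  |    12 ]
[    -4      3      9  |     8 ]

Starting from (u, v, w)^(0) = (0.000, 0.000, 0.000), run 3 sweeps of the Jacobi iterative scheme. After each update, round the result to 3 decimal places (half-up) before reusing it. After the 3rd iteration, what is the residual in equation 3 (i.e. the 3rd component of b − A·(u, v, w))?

Iteration 1:
  u = (-5 - (-3)·0.000 - (-2)·0.000) / (-8) = 0.625
  v = (12 - (1)·0.000 - (-2)·0.000) / (5) = 2.400
  w = (8 - (-4)·0.000 - (3)·0.000) / (9) = 0.889
Iteration 2:
  u = (-5 - (-3)·2.400 - (-2)·0.889) / (-8) = -0.497
  v = (12 - (1)·0.625 - (-2)·0.889) / (5) = 2.631
  w = (8 - (-4)·0.625 - (3)·2.400) / (9) = 0.367
Iteration 3:
  u = (-5 - (-3)·2.631 - (-2)·0.367) / (-8) = -0.453
  v = (12 - (1)·-0.497 - (-2)·0.367) / (5) = 2.646
  w = (8 - (-4)·-0.497 - (3)·2.631) / (9) = -0.209
Residual b − A·x = (-1.104, -1.195, 0.131)

0.131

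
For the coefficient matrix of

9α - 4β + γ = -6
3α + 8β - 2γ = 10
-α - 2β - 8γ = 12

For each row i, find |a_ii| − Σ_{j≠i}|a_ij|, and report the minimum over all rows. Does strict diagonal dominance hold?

row 1: |9| − (4+1) = 4
row 2: |8| − (3+2) = 3
row 3: |-8| − (1+2) = 5
minimum over rows = 3 → strictly diagonally dominant (convergence guaranteed)

3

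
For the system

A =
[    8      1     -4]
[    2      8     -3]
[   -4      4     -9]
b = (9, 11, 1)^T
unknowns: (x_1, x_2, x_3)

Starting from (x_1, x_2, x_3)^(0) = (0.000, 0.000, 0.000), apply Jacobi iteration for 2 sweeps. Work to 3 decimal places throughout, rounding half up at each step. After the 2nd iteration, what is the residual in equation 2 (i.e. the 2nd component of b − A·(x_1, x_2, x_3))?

Iteration 1:
  x_1 = (9 - (1)·0.000 - (-4)·0.000) / (8) = 1.125
  x_2 = (11 - (2)·0.000 - (-3)·0.000) / (8) = 1.375
  x_3 = (1 - (-4)·0.000 - (4)·0.000) / (-9) = -0.111
Iteration 2:
  x_1 = (9 - (1)·1.375 - (-4)·-0.111) / (8) = 0.898
  x_2 = (11 - (2)·1.125 - (-3)·-0.111) / (8) = 1.052
  x_3 = (1 - (-4)·1.125 - (4)·1.375) / (-9) = 0.000
Residual b − A·x = (0.764, 0.788, 0.384)

0.788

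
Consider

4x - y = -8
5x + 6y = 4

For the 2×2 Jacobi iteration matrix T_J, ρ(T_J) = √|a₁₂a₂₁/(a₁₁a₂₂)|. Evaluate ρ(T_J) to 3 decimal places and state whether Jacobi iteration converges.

0.456

a₁₂a₂₁/(a₁₁a₂₂) = (-1)·(5) / ((4)·(6)) = -0.208333
ρ = √|-0.208333| = √0.208333 = 0.456
ρ < 1, so Jacobi converges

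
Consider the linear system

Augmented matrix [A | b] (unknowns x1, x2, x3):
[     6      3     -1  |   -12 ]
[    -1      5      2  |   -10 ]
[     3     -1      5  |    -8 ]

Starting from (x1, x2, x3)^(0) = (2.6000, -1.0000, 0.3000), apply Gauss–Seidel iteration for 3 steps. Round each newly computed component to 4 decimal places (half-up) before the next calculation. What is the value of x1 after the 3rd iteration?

-1.3668

Iteration 1:
  x1 = (-12 - (3)·-1.0000 - (-1)·0.3000) / (6) = -1.4500
  x2 = (-10 - (-1)·-1.4500 - (2)·0.3000) / (5) = -2.4100
  x3 = (-8 - (3)·-1.4500 - (-1)·-2.4100) / (5) = -1.2120
Iteration 2:
  x1 = (-12 - (3)·-2.4100 - (-1)·-1.2120) / (6) = -0.9970
  x2 = (-10 - (-1)·-0.9970 - (2)·-1.2120) / (5) = -1.7146
  x3 = (-8 - (3)·-0.9970 - (-1)·-1.7146) / (5) = -1.3447
Iteration 3:
  x1 = (-12 - (3)·-1.7146 - (-1)·-1.3447) / (6) = -1.3668
  x2 = (-10 - (-1)·-1.3668 - (2)·-1.3447) / (5) = -1.7355
  x3 = (-8 - (3)·-1.3668 - (-1)·-1.7355) / (5) = -1.1270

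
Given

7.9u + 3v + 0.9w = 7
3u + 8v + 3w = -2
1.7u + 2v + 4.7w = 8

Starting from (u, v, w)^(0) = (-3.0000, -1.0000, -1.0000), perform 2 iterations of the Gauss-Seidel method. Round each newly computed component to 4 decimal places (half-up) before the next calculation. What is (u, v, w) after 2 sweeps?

Iteration 1:
  u = (7 - (3)·-1.0000 - (0.9)·-1.0000) / (7.9) = 1.3797
  v = (-2 - (3)·1.3797 - (3)·-1.0000) / (8) = -0.3924
  w = (8 - (1.7)·1.3797 - (2)·-0.3924) / (4.7) = 1.3701
Iteration 2:
  u = (7 - (3)·-0.3924 - (0.9)·1.3701) / (7.9) = 0.8790
  v = (-2 - (3)·0.8790 - (3)·1.3701) / (8) = -1.0934
  w = (8 - (1.7)·0.8790 - (2)·-1.0934) / (4.7) = 1.8495

(0.8790, -1.0934, 1.8495)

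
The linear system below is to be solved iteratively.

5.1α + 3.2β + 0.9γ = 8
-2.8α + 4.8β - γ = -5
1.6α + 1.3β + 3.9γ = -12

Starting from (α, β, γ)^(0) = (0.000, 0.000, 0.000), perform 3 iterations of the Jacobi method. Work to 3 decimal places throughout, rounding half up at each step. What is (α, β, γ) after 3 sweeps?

(2.645, -0.131, -3.956)

Iteration 1:
  α = (8 - (3.2)·0.000 - (0.9)·0.000) / (5.1) = 1.569
  β = (-5 - (-2.8)·0.000 - (-1)·0.000) / (4.8) = -1.042
  γ = (-12 - (1.6)·0.000 - (1.3)·0.000) / (3.9) = -3.077
Iteration 2:
  α = (8 - (3.2)·-1.042 - (0.9)·-3.077) / (5.1) = 2.765
  β = (-5 - (-2.8)·1.569 - (-1)·-3.077) / (4.8) = -0.767
  γ = (-12 - (1.6)·1.569 - (1.3)·-1.042) / (3.9) = -3.373
Iteration 3:
  α = (8 - (3.2)·-0.767 - (0.9)·-3.373) / (5.1) = 2.645
  β = (-5 - (-2.8)·2.765 - (-1)·-3.373) / (4.8) = -0.131
  γ = (-12 - (1.6)·2.765 - (1.3)·-0.767) / (3.9) = -3.956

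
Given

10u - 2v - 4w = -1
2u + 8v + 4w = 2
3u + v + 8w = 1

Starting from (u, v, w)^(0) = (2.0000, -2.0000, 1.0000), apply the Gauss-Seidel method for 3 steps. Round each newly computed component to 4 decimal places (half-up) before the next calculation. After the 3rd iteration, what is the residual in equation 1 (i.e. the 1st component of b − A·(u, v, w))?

-0.0570

Iteration 1:
  u = (-1 - (-2)·-2.0000 - (-4)·1.0000) / (10) = -0.1000
  v = (2 - (2)·-0.1000 - (4)·1.0000) / (8) = -0.2250
  w = (1 - (3)·-0.1000 - (1)·-0.2250) / (8) = 0.1906
Iteration 2:
  u = (-1 - (-2)·-0.2250 - (-4)·0.1906) / (10) = -0.0688
  v = (2 - (2)·-0.0688 - (4)·0.1906) / (8) = 0.1719
  w = (1 - (3)·-0.0688 - (1)·0.1719) / (8) = 0.1293
Iteration 3:
  u = (-1 - (-2)·0.1719 - (-4)·0.1293) / (10) = -0.0139
  v = (2 - (2)·-0.0139 - (4)·0.1293) / (8) = 0.1888
  w = (1 - (3)·-0.0139 - (1)·0.1888) / (8) = 0.1066
Residual b − A·x = (-0.0570, 0.0910, 0.0001)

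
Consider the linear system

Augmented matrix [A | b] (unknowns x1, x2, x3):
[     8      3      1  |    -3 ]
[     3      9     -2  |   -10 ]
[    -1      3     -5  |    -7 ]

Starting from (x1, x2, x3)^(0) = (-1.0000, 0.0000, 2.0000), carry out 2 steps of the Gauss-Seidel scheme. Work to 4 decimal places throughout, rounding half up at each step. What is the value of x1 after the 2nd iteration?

-0.3594

Iteration 1:
  x1 = (-3 - (3)·0.0000 - (1)·2.0000) / (8) = -0.6250
  x2 = (-10 - (3)·-0.6250 - (-2)·2.0000) / (9) = -0.4583
  x3 = (-7 - (-1)·-0.6250 - (3)·-0.4583) / (-5) = 1.2500
Iteration 2:
  x1 = (-3 - (3)·-0.4583 - (1)·1.2500) / (8) = -0.3594
  x2 = (-10 - (3)·-0.3594 - (-2)·1.2500) / (9) = -0.7135
  x3 = (-7 - (-1)·-0.3594 - (3)·-0.7135) / (-5) = 1.0438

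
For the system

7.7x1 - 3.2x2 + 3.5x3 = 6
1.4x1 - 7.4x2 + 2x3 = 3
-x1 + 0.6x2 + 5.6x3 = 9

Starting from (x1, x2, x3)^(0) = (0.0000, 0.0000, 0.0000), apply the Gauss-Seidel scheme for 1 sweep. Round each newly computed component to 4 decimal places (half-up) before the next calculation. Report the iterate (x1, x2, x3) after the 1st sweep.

Iteration 1:
  x1 = (6 - (-3.2)·0.0000 - (3.5)·0.0000) / (7.7) = 0.7792
  x2 = (3 - (1.4)·0.7792 - (2)·0.0000) / (-7.4) = -0.2580
  x3 = (9 - (-1)·0.7792 - (0.6)·-0.2580) / (5.6) = 1.7739

(0.7792, -0.2580, 1.7739)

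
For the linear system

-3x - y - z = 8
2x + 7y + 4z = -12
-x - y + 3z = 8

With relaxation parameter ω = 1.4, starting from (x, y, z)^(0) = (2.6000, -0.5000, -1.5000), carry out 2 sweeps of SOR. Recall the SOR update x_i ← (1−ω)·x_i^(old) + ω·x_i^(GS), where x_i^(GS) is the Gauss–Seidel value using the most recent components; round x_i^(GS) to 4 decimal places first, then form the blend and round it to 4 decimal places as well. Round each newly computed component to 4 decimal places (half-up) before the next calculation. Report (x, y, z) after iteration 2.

Iteration 1:
  x: GS value = (8 - (-1)·-0.5000 - (-1)·-1.5000) / (-3) = -2.0000;  x ← (1−ω)·2.6000 + ω·-2.0000 = -3.8400
  y: GS value = (-12 - (2)·-3.8400 - (4)·-1.5000) / (7) = 0.2400;  y ← (1−ω)·-0.5000 + ω·0.2400 = 0.5360
  z: GS value = (8 - (-1)·-3.8400 - (-1)·0.5360) / (3) = 1.5653;  z ← (1−ω)·-1.5000 + ω·1.5653 = 2.7914
Iteration 2:
  x: GS value = (8 - (-1)·0.5360 - (-1)·2.7914) / (-3) = -3.7758;  x ← (1−ω)·-3.8400 + ω·-3.7758 = -3.7501
  y: GS value = (-12 - (2)·-3.7501 - (4)·2.7914) / (7) = -2.2379;  y ← (1−ω)·0.5360 + ω·-2.2379 = -3.3475
  z: GS value = (8 - (-1)·-3.7501 - (-1)·-3.3475) / (3) = 0.3008;  z ← (1−ω)·2.7914 + ω·0.3008 = -0.6954

(-3.7501, -3.3475, -0.6954)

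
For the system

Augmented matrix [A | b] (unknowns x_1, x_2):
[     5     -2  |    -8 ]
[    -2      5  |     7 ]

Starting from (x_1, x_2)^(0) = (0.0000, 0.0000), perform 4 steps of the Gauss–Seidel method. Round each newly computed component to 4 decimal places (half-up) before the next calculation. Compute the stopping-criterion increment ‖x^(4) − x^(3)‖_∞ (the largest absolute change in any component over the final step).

0.0078

Iteration 1:
  x_1 = (-8 - (-2)·0.0000) / (5) = -1.6000
  x_2 = (7 - (-2)·-1.6000) / (5) = 0.7600
Iteration 2:
  x_1 = (-8 - (-2)·0.7600) / (5) = -1.2960
  x_2 = (7 - (-2)·-1.2960) / (5) = 0.8816
Iteration 3:
  x_1 = (-8 - (-2)·0.8816) / (5) = -1.2474
  x_2 = (7 - (-2)·-1.2474) / (5) = 0.9010
Iteration 4:
  x_1 = (-8 - (-2)·0.9010) / (5) = -1.2396
  x_2 = (7 - (-2)·-1.2396) / (5) = 0.9042
Change: (0.0078, 0.0032) → max |·| = 0.0078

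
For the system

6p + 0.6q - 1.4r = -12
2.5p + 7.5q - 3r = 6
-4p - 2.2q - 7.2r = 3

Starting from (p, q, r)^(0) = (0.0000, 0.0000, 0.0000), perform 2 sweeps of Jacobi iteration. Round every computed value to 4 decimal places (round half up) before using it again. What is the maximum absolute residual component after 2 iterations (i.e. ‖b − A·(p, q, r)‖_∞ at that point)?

3.0430

Iteration 1:
  p = (-12 - (0.6)·0.0000 - (-1.4)·0.0000) / (6) = -2.0000
  q = (6 - (2.5)·0.0000 - (-3)·0.0000) / (7.5) = 0.8000
  r = (3 - (-4)·0.0000 - (-2.2)·0.0000) / (-7.2) = -0.4167
Iteration 2:
  p = (-12 - (0.6)·0.8000 - (-1.4)·-0.4167) / (6) = -2.1772
  q = (6 - (2.5)·-2.0000 - (-3)·-0.4167) / (7.5) = 1.3000
  r = (3 - (-4)·-2.0000 - (-2.2)·0.8000) / (-7.2) = 0.4500
Residual b − A·x = (0.9132, 3.0430, 0.3912); ∞-norm = 3.0430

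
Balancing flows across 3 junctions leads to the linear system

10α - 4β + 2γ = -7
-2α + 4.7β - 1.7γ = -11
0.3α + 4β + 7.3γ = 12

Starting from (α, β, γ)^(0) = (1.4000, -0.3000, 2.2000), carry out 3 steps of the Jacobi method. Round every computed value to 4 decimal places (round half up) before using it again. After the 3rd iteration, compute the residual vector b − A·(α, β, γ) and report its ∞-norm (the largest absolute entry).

1.0484

Iteration 1:
  α = (-7 - (-4)·-0.3000 - (2)·2.2000) / (10) = -1.2600
  β = (-11 - (-2)·1.4000 - (-1.7)·2.2000) / (4.7) = -0.9489
  γ = (12 - (0.3)·1.4000 - (4)·-0.3000) / (7.3) = 1.7507
Iteration 2:
  α = (-7 - (-4)·-0.9489 - (2)·1.7507) / (10) = -1.4297
  β = (-11 - (-2)·-1.2600 - (-1.7)·1.7507) / (4.7) = -2.2434
  γ = (12 - (0.3)·-1.2600 - (4)·-0.9489) / (7.3) = 2.2156
Iteration 3:
  α = (-7 - (-4)·-2.2434 - (2)·2.2156) / (10) = -2.0405
  β = (-11 - (-2)·-1.4297 - (-1.7)·2.2156) / (4.7) = -2.1474
  γ = (12 - (0.3)·-1.4297 - (4)·-2.2434) / (7.3) = 2.9319
Residual b − A·x = (-1.0484, -0.0040, -0.2011); ∞-norm = 1.0484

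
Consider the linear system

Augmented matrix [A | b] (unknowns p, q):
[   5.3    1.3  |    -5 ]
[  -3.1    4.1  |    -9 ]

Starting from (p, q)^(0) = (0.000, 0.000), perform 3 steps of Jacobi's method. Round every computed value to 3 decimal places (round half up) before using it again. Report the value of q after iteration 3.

Iteration 1:
  p = (-5 - (1.3)·0.000) / (5.3) = -0.943
  q = (-9 - (-3.1)·0.000) / (4.1) = -2.195
Iteration 2:
  p = (-5 - (1.3)·-2.195) / (5.3) = -0.405
  q = (-9 - (-3.1)·-0.943) / (4.1) = -2.908
Iteration 3:
  p = (-5 - (1.3)·-2.908) / (5.3) = -0.230
  q = (-9 - (-3.1)·-0.405) / (4.1) = -2.501

-2.501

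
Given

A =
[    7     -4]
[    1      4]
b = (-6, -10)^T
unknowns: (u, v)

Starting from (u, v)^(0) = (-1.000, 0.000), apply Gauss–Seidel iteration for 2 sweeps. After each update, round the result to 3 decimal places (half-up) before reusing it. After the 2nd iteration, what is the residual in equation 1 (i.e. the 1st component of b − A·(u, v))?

Iteration 1:
  u = (-6 - (-4)·0.000) / (7) = -0.857
  v = (-10 - (1)·-0.857) / (4) = -2.286
Iteration 2:
  u = (-6 - (-4)·-2.286) / (7) = -2.163
  v = (-10 - (1)·-2.163) / (4) = -1.959
Residual b − A·x = (1.305, -0.001)

1.305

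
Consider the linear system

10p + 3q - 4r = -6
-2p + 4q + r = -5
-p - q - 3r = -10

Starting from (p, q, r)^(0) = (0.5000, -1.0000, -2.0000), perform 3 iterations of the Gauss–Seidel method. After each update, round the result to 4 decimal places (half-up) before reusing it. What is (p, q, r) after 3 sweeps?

Iteration 1:
  p = (-6 - (3)·-1.0000 - (-4)·-2.0000) / (10) = -1.1000
  q = (-5 - (-2)·-1.1000 - (1)·-2.0000) / (4) = -1.3000
  r = (-10 - (-1)·-1.1000 - (-1)·-1.3000) / (-3) = 4.1333
Iteration 2:
  p = (-6 - (3)·-1.3000 - (-4)·4.1333) / (10) = 1.4433
  q = (-5 - (-2)·1.4433 - (1)·4.1333) / (4) = -1.5617
  r = (-10 - (-1)·1.4433 - (-1)·-1.5617) / (-3) = 3.3728
Iteration 3:
  p = (-6 - (3)·-1.5617 - (-4)·3.3728) / (10) = 1.2176
  q = (-5 - (-2)·1.2176 - (1)·3.3728) / (4) = -1.4844
  r = (-10 - (-1)·1.2176 - (-1)·-1.4844) / (-3) = 3.4223

(1.2176, -1.4844, 3.4223)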